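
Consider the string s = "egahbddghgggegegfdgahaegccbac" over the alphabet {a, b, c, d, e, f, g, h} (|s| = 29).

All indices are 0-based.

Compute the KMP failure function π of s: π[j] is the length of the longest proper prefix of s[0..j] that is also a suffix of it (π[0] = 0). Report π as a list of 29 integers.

π[0] = 0
j=1 s[j]='g': π[1]=0 (border '')
j=2 s[j]='a': π[2]=0 (border '')
j=3 s[j]='h': π[3]=0 (border '')
j=4 s[j]='b': π[4]=0 (border '')
j=5 s[j]='d': π[5]=0 (border '')
j=6 s[j]='d': π[6]=0 (border '')
j=7 s[j]='g': π[7]=0 (border '')
j=8 s[j]='h': π[8]=0 (border '')
j=9 s[j]='g': π[9]=0 (border '')
j=10 s[j]='g': π[10]=0 (border '')
j=11 s[j]='g': π[11]=0 (border '')
j=12 s[j]='e': π[12]=1 (border 'e')
j=13 s[j]='g': π[13]=2 (border 'eg')
j=14 s[j]='e': k: 2→0; π[14]=1 (border 'e')
j=15 s[j]='g': π[15]=2 (border 'eg')
j=16 s[j]='f': k: 2→0; π[16]=0 (border '')
j=17 s[j]='d': π[17]=0 (border '')
j=18 s[j]='g': π[18]=0 (border '')
j=19 s[j]='a': π[19]=0 (border '')
j=20 s[j]='h': π[20]=0 (border '')
j=21 s[j]='a': π[21]=0 (border '')
j=22 s[j]='e': π[22]=1 (border 'e')
j=23 s[j]='g': π[23]=2 (border 'eg')
j=24 s[j]='c': k: 2→0; π[24]=0 (border '')
j=25 s[j]='c': π[25]=0 (border '')
j=26 s[j]='b': π[26]=0 (border '')
j=27 s[j]='a': π[27]=0 (border '')
j=28 s[j]='c': π[28]=0 (border '')

[0, 0, 0, 0, 0, 0, 0, 0, 0, 0, 0, 0, 1, 2, 1, 2, 0, 0, 0, 0, 0, 0, 1, 2, 0, 0, 0, 0, 0]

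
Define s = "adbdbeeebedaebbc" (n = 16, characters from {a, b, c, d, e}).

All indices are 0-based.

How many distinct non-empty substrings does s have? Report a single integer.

121

sorted suffixes:
  #0 SA[0]=0  'adbdbeeebedaebbc'
  #1 SA[1]=11  'aebbc'
  #2 SA[2]=13  'bbc'
  #3 SA[3]=14  'bc'
  #4 SA[4]=2  'bdbeeebedaebbc'
  #5 SA[5]=8  'bedaebbc'
  #6 SA[6]=4  'beeebedaebbc'
  #7 SA[7]=15  'c'
  #8 SA[8]=10  'daebbc'
  #9 SA[9]=1  'dbdbeeebedaebbc'
  #10 SA[10]=3  'dbeeebedaebbc'
  #11 SA[11]=12  'ebbc'
  #12 SA[12]=7  'ebedaebbc'
  #13 SA[13]=9  'edaebbc'
  #14 SA[14]=6  'eebedaebbc'
  #15 SA[15]=5  'eeebedaebbc'

SA = [0, 11, 13, 14, 2, 8, 4, 15, 10, 1, 3, 12, 7, 9, 6, 5]
i: (SA[i-1],SA[i]) lcp shared
  1: (0,11) 1 'a'
  2: (11,13) 0 ''
  3: (13,14) 1 'b'
  4: (14,2) 1 'b'
  5: (2,8) 1 'b'
  6: (8,4) 2 'be'
  7: (4,15) 0 ''
  8: (15,10) 0 ''
  9: (10,1) 1 'd'
  10: (1,3) 2 'db'
  11: (3,12) 0 ''
  12: (12,7) 2 'eb'
  13: (7,9) 1 'e'
  14: (9,6) 1 'e'
  15: (6,5) 2 'ee'

n(n+1)/2 = 16·17/2 = 136
Σ LCP = 0 + 1 + 0 + 1 + 1 + 1 + 2 + 0 + 0 + 1 + 2 + 0 + 2 + 1 + 1 + 2 = 15
distinct = 136 − 15 = 121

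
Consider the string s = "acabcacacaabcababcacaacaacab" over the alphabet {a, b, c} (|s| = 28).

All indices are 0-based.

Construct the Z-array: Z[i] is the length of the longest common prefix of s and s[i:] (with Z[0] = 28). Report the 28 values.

[28, 0, 1, 0, 0, 3, 0, 3, 0, 1, 1, 0, 0, 1, 0, 1, 0, 0, 3, 0, 1, 3, 0, 1, 4, 0, 1, 0]

Z[0]=28
i=1: outside box; Z[1]=0
i=2: outside box; Z[2]=1 scan→box=[2,3)
i=3: outside box; Z[3]=0
i=4: outside box; Z[4]=0
i=5: outside box; Z[5]=3 scan→box=[5,8)
i=6: min(r-i=2, Z[1]=0)=0; Z[6]=0
i=7: min(r-i=1, Z[2]=1)=1; Z[7]=3 scan→box=[7,10)
i=8: min(r-i=2, Z[1]=0)=0; Z[8]=0
i=9: min(r-i=1, Z[2]=1)=1; Z[9]=1
i=10: outside box; Z[10]=1 scan→box=[10,11)
i=11: outside box; Z[11]=0
i=12: outside box; Z[12]=0
i=13: outside box; Z[13]=1 scan→box=[13,14)
i=14: outside box; Z[14]=0
i=15: outside box; Z[15]=1 scan→box=[15,16)
i=16: outside box; Z[16]=0
i=17: outside box; Z[17]=0
i=18: outside box; Z[18]=3 scan→box=[18,21)
i=19: min(r-i=2, Z[1]=0)=0; Z[19]=0
i=20: min(r-i=1, Z[2]=1)=1; Z[20]=1
i=21: outside box; Z[21]=3 scan→box=[21,24)
i=22: min(r-i=2, Z[1]=0)=0; Z[22]=0
i=23: min(r-i=1, Z[2]=1)=1; Z[23]=1
i=24: outside box; Z[24]=4 scan→box=[24,28)
i=25: min(r-i=3, Z[1]=0)=0; Z[25]=0
i=26: min(r-i=2, Z[2]=1)=1; Z[26]=1
i=27: min(r-i=1, Z[3]=0)=0; Z[27]=0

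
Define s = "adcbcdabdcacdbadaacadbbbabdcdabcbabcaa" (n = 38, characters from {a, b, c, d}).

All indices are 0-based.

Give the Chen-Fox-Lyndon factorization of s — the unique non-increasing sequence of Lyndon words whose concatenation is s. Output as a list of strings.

emit factor 1: 'adcbcd' (i=0, period=6)
emit factor 2: 'abdcacdbad' (i=6, period=10)
emit factor 3: 'aacadbbbabdcdabcbabc' (i=16, period=20)
emit factor 4: 'a' (i=36, period=1)
emit factor 5: 'a' (i=37, period=1)

["adcbcd", "abdcacdbad", "aacadbbbabdcdabcbabc", "a", "a"]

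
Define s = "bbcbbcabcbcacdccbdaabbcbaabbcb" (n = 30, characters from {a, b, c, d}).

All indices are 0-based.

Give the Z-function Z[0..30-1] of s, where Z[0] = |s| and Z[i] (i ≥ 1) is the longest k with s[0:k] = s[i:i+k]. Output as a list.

[30, 1, 0, 3, 1, 0, 0, 1, 0, 1, 0, 0, 0, 0, 0, 0, 1, 0, 0, 0, 4, 1, 0, 1, 0, 0, 4, 1, 0, 1]

Z[0]=30
i=1: fresh scan; Z[1]=1 scan→box=[1,2)
i=2: fresh scan; Z[2]=0
i=3: fresh scan; Z[3]=3 scan→box=[3,6)
i=4: min(r-i=2, Z[1]=1)=1; Z[4]=1
i=5: min(r-i=1, Z[2]=0)=0; Z[5]=0
i=6: fresh scan; Z[6]=0
i=7: fresh scan; Z[7]=1 scan→box=[7,8)
i=8: fresh scan; Z[8]=0
i=9: fresh scan; Z[9]=1 scan→box=[9,10)
i=10: fresh scan; Z[10]=0
i=11: fresh scan; Z[11]=0
i=12: fresh scan; Z[12]=0
i=13: fresh scan; Z[13]=0
i=14: fresh scan; Z[14]=0
i=15: fresh scan; Z[15]=0
i=16: fresh scan; Z[16]=1 scan→box=[16,17)
i=17: fresh scan; Z[17]=0
i=18: fresh scan; Z[18]=0
i=19: fresh scan; Z[19]=0
i=20: fresh scan; Z[20]=4 scan→box=[20,24)
i=21: min(r-i=3, Z[1]=1)=1; Z[21]=1
i=22: min(r-i=2, Z[2]=0)=0; Z[22]=0
i=23: min(r-i=1, Z[3]=3)=1; Z[23]=1
i=24: fresh scan; Z[24]=0
i=25: fresh scan; Z[25]=0
i=26: fresh scan; Z[26]=4 scan→box=[26,30)
i=27: min(r-i=3, Z[1]=1)=1; Z[27]=1
i=28: min(r-i=2, Z[2]=0)=0; Z[28]=0
i=29: min(r-i=1, Z[3]=3)=1; Z[29]=1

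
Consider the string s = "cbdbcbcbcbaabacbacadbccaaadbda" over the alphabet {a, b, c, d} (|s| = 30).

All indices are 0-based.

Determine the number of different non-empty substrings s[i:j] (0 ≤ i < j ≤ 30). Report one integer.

rank | idx | suffix
   0 |  29 | a
   1 |  23 | aaadbda
   2 |  10 | aabacbacadbccaaadbda
   3 |  24 | aadbda
   4 |  11 | abacbacadbccaaadbda
   5 |  16 | acadbccaaadbda
   6 |  13 | acbacadbccaaadbda
   7 |  18 | adbccaaadbda
   8 |  25 | adbda
   9 |   9 | baabacbacadbccaaadbda
  10 |  15 | bacadbccaaadbda
  11 |  12 | bacbacadbccaaadbda
  12 |   7 | bcbaabacbacadbccaaadbda
  13 |   5 | bcbcbaabacbacadbccaaadbda
  14 |   3 | bcbcbcbaabacbacadbccaaadbda
  15 |  20 | bccaaadbda
  16 |  27 | bda
  17 |   1 | bdbcbcbcbaabacbacadbccaaadbda
  18 |  22 | caaadbda
  19 |  17 | cadbccaaadbda
  20 |   8 | cbaabacbacadbccaaadbda
  21 |  14 | cbacadbccaaadbda
  22 |   6 | cbcbaabacbacadbccaaadbda
  23 |   4 | cbcbcbaabacbacadbccaaadbda
  24 |   0 | cbdbcbcbcbaabacbacadbccaaadbda
  25 |  21 | ccaaadbda
  26 |  28 | da
  27 |   2 | dbcbcbcbaabacbacadbccaaadbda
  28 |  19 | dbccaaadbda
  29 |  26 | dbda

SA = [29, 23, 10, 24, 11, 16, 13, 18, 25, 9, 15, 12, 7, 5, 3, 20, 27, 1, 22, 17, 8, 14, 6, 4, 0, 21, 28, 2, 19, 26]
i: (SA[i-1],SA[i]) lcp shared
  1: (29,23) 1 'a'
  2: (23,10) 2 'aa'
  3: (10,24) 2 'aa'
  4: (24,11) 1 'a'
  5: (11,16) 1 'a'
  6: (16,13) 2 'ac'
  7: (13,18) 1 'a'
  8: (18,25) 3 'adb'
  9: (25,9) 0 ''
  10: (9,15) 2 'ba'
  11: (15,12) 3 'bac'
  12: (12,7) 1 'b'
  13: (7,5) 3 'bcb'
  14: (5,3) 5 'bcbcb'
  15: (3,20) 2 'bc'
  16: (20,27) 1 'b'
  17: (27,1) 2 'bd'
  18: (1,22) 0 ''
  19: (22,17) 2 'ca'
  20: (17,8) 1 'c'
  21: (8,14) 3 'cba'
  22: (14,6) 2 'cb'
  23: (6,4) 4 'cbcb'
  24: (4,0) 2 'cb'
  25: (0,21) 1 'c'
  26: (21,28) 0 ''
  27: (28,2) 1 'd'
  28: (2,19) 3 'dbc'
  29: (19,26) 2 'db'

n(n+1)/2 = 30·31/2 = 465
Σ LCP = 0 + 1 + 2 + 2 + 1 + 1 + 2 + 1 + 3 + 0 + 2 + 3 + 1 + 3 + 5 + 2 + 1 + 2 + 0 + 2 + 1 + 3 + 2 + 4 + 2 + 1 + 0 + 1 + 3 + 2 = 53
distinct = 465 − 53 = 412

412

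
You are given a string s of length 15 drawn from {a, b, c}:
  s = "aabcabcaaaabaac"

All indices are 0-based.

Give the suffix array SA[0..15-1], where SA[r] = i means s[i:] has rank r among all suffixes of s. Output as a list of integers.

sorted suffixes:
  #0 SA[0]=7  'aaaabaac'
  #1 SA[1]=8  'aaabaac'
  #2 SA[2]=9  'aabaac'
  #3 SA[3]=0  'aabcabcaaaabaac'
  #4 SA[4]=12  'aac'
  #5 SA[5]=10  'abaac'
  #6 SA[6]=4  'abcaaaabaac'
  #7 SA[7]=1  'abcabcaaaabaac'
  #8 SA[8]=13  'ac'
  #9 SA[9]=11  'baac'
  #10 SA[10]=5  'bcaaaabaac'
  #11 SA[11]=2  'bcabcaaaabaac'
  #12 SA[12]=14  'c'
  #13 SA[13]=6  'caaaabaac'
  #14 SA[14]=3  'cabcaaaabaac'

[7, 8, 9, 0, 12, 10, 4, 1, 13, 11, 5, 2, 14, 6, 3]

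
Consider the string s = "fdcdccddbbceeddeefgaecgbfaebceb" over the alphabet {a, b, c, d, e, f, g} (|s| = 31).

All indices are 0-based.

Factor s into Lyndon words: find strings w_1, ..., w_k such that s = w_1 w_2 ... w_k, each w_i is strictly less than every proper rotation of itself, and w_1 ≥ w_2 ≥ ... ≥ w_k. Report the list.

["f", "d", "cd", "ccdd", "bbceeddeefg", "aecgbf", "aebceb"]

emit factor 1: 'f' (i=0, period=1)
emit factor 2: 'd' (i=1, period=1)
emit factor 3: 'cd' (i=2, period=2)
emit factor 4: 'ccdd' (i=4, period=4)
emit factor 5: 'bbceeddeefg' (i=8, period=11)
emit factor 6: 'aecgbf' (i=19, period=6)
emit factor 7: 'aebceb' (i=25, period=6)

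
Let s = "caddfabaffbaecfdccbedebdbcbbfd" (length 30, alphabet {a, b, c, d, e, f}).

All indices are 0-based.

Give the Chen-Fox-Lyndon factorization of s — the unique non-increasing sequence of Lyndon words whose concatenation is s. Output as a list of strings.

emit factor 1: 'c' (i=0, period=1)
emit factor 2: 'addf' (i=1, period=4)
emit factor 3: 'abaffbaecfdccbedebdbcbbfd' (i=5, period=25)

["c", "addf", "abaffbaecfdccbedebdbcbbfd"]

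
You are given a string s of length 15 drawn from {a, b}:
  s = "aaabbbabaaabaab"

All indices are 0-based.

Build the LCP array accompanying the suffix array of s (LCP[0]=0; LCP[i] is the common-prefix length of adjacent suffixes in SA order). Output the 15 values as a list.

[0, 4, 2, 3, 3, 1, 2, 4, 2, 0, 1, 3, 2, 1, 2]

rank | idx | suffix
   0 |   8 | aaabaab
   1 |   0 | aaabbbabaaabaab
   2 |  12 | aab
   3 |   9 | aabaab
   4 |   1 | aabbbabaaabaab
   5 |  13 | ab
   6 |   6 | abaaabaab
   7 |  10 | abaab
   8 |   2 | abbbabaaabaab
   9 |  14 | b
  10 |   7 | baaabaab
  11 |  11 | baab
  12 |   5 | babaaabaab
  13 |   4 | bbabaaabaab
  14 |   3 | bbbabaaabaab

SA = [8, 0, 12, 9, 1, 13, 6, 10, 2, 14, 7, 11, 5, 4, 3]
i: (SA[i-1],SA[i]) lcp shared
  1: (8,0) 4 'aaab'
  2: (0,12) 2 'aa'
  3: (12,9) 3 'aab'
  4: (9,1) 3 'aab'
  5: (1,13) 1 'a'
  6: (13,6) 2 'ab'
  7: (6,10) 4 'abaa'
  8: (10,2) 2 'ab'
  9: (2,14) 0 ''
  10: (14,7) 1 'b'
  11: (7,11) 3 'baa'
  12: (11,5) 2 'ba'
  13: (5,4) 1 'b'
  14: (4,3) 2 'bb'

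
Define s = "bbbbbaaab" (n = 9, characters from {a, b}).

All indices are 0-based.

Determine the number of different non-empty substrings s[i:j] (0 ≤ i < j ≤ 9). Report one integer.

31

sorted suffixes:
  #0 SA[0]=5  'aaab'
  #1 SA[1]=6  'aab'
  #2 SA[2]=7  'ab'
  #3 SA[3]=8  'b'
  #4 SA[4]=4  'baaab'
  #5 SA[5]=3  'bbaaab'
  #6 SA[6]=2  'bbbaaab'
  #7 SA[7]=1  'bbbbaaab'
  #8 SA[8]=0  'bbbbbaaab'

SA = [5, 6, 7, 8, 4, 3, 2, 1, 0]
rank  pair      lcp
   1  s[5:],s[6:]  2  'aa'
   2  s[6:],s[7:]  1  'a'
   3  s[7:],s[8:]  0  ''
   4  s[8:],s[4:]  1  'b'
   5  s[4:],s[3:]  1  'b'
   6  s[3:],s[2:]  2  'bb'
   7  s[2:],s[1:]  3  'bbb'
   8  s[1:],s[0:]  4  'bbbb'

n(n+1)/2 = 9·10/2 = 45
Σ LCP = 0 + 2 + 1 + 0 + 1 + 1 + 2 + 3 + 4 = 14
distinct = 45 − 14 = 31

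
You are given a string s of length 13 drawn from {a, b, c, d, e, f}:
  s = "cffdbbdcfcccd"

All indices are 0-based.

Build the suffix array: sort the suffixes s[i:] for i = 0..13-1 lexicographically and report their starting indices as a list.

rank→(start, suffix):
  0 → (4, 'bbdcfcccd')
  1 → (5, 'bdcfcccd')
  2 → (9, 'cccd')
  3 → (10, 'ccd')
  4 → (11, 'cd')
  5 → (7, 'cfcccd')
  6 → (0, 'cffdbbdcfcccd')
  7 → (12, 'd')
  8 → (3, 'dbbdcfcccd')
  9 → (6, 'dcfcccd')
  10 → (8, 'fcccd')
  11 → (2, 'fdbbdcfcccd')
  12 → (1, 'ffdbbdcfcccd')

[4, 5, 9, 10, 11, 7, 0, 12, 3, 6, 8, 2, 1]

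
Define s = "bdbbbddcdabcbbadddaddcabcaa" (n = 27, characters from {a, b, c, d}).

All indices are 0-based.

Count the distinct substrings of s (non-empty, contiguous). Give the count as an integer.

rank | idx | suffix
   0 |  26 | a
   1 |  25 | aa
   2 |  22 | abcaa
   3 |   9 | abcbbadddaddcabcaa
   4 |  18 | addcabcaa
   5 |  14 | adddaddcabcaa
   6 |  13 | badddaddcabcaa
   7 |  12 | bbadddaddcabcaa
   8 |   2 | bbbddcdabcbbadddaddcabcaa
   9 |   3 | bbddcdabcbbadddaddcabcaa
  10 |  23 | bcaa
  11 |  10 | bcbbadddaddcabcaa
  12 |   0 | bdbbbddcdabcbbadddaddcabcaa
  13 |   4 | bddcdabcbbadddaddcabcaa
  14 |  24 | caa
  15 |  21 | cabcaa
  16 |  11 | cbbadddaddcabcaa
  17 |   7 | cdabcbbadddaddcabcaa
  18 |   8 | dabcbbadddaddcabcaa
  19 |  17 | daddcabcaa
  20 |   1 | dbbbddcdabcbbadddaddcabcaa
  21 |  20 | dcabcaa
  22 |   6 | dcdabcbbadddaddcabcaa
  23 |  16 | ddaddcabcaa
  24 |  19 | ddcabcaa
  25 |   5 | ddcdabcbbadddaddcabcaa
  26 |  15 | dddaddcabcaa

SA = [26, 25, 22, 9, 18, 14, 13, 12, 2, 3, 23, 10, 0, 4, 24, 21, 11, 7, 8, 17, 1, 20, 6, 16, 19, 5, 15]
i: (SA[i-1],SA[i]) lcp shared
  1: (26,25) 1 'a'
  2: (25,22) 1 'a'
  3: (22,9) 3 'abc'
  4: (9,18) 1 'a'
  5: (18,14) 3 'add'
  6: (14,13) 0 ''
  7: (13,12) 1 'b'
  8: (12,2) 2 'bb'
  9: (2,3) 2 'bb'
  10: (3,23) 1 'b'
  11: (23,10) 2 'bc'
  12: (10,0) 1 'b'
  13: (0,4) 2 'bd'
  14: (4,24) 0 ''
  15: (24,21) 2 'ca'
  16: (21,11) 1 'c'
  17: (11,7) 1 'c'
  18: (7,8) 0 ''
  19: (8,17) 2 'da'
  20: (17,1) 1 'd'
  21: (1,20) 1 'd'
  22: (20,6) 2 'dc'
  23: (6,16) 1 'd'
  24: (16,19) 2 'dd'
  25: (19,5) 3 'ddc'
  26: (5,15) 2 'dd'

n(n+1)/2 = 27·28/2 = 378
Σ LCP = 0 + 1 + 1 + 3 + 1 + 3 + 0 + 1 + 2 + 2 + 1 + 2 + 1 + 2 + 0 + 2 + 1 + 1 + 0 + 2 + 1 + 1 + 2 + 1 + 2 + 3 + 2 = 38
distinct = 378 − 38 = 340

340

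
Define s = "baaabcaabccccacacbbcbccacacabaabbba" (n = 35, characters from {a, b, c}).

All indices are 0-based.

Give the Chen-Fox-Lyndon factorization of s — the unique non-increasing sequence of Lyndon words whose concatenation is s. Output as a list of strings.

emit factor 1: 'b' (i=0, period=1)
emit factor 2: 'aaabcaabccccacacbbcbccacacabaabbb' (i=1, period=33)
emit factor 3: 'a' (i=34, period=1)

["b", "aaabcaabccccacacbbcbccacacabaabbb", "a"]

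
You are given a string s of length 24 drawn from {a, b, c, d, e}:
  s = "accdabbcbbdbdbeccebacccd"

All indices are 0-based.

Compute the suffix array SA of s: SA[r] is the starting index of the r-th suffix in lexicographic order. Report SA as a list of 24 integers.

rank→(start, suffix):
  0 → (4, 'abbcbbdbdbeccebacccd')
  1 → (19, 'acccd')
  2 → (0, 'accdabbcbbdbdbeccebacccd')
  3 → (18, 'bacccd')
  4 → (5, 'bbcbbdbdbeccebacccd')
  5 → (8, 'bbdbdbeccebacccd')
  6 → (6, 'bcbbdbdbeccebacccd')
  7 → (9, 'bdbdbeccebacccd')
  8 → (11, 'bdbeccebacccd')
  9 → (13, 'beccebacccd')
  10 → (7, 'cbbdbdbeccebacccd')
  11 → (20, 'cccd')
  12 → (21, 'ccd')
  13 → (1, 'ccdabbcbbdbdbeccebacccd')
  14 → (15, 'ccebacccd')
  15 → (22, 'cd')
  16 → (2, 'cdabbcbbdbdbeccebacccd')
  17 → (16, 'cebacccd')
  18 → (23, 'd')
  19 → (3, 'dabbcbbdbdbeccebacccd')
  20 → (10, 'dbdbeccebacccd')
  21 → (12, 'dbeccebacccd')
  22 → (17, 'ebacccd')
  23 → (14, 'eccebacccd')

[4, 19, 0, 18, 5, 8, 6, 9, 11, 13, 7, 20, 21, 1, 15, 22, 2, 16, 23, 3, 10, 12, 17, 14]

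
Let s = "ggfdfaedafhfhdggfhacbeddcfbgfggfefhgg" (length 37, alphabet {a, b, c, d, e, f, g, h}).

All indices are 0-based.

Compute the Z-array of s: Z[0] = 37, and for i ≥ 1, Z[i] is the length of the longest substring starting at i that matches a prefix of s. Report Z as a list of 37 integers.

Z[0]=37
i=1: outside box; Z[1]=1 grow→box=[1,2)
i=2: outside box; Z[2]=0
i=3: outside box; Z[3]=0
i=4: outside box; Z[4]=0
i=5: outside box; Z[5]=0
i=6: outside box; Z[6]=0
i=7: outside box; Z[7]=0
i=8: outside box; Z[8]=0
i=9: outside box; Z[9]=0
i=10: outside box; Z[10]=0
i=11: outside box; Z[11]=0
i=12: outside box; Z[12]=0
i=13: outside box; Z[13]=0
i=14: outside box; Z[14]=3 grow→box=[14,17)
i=15: min(r-i=2, Z[1]=1)=1; Z[15]=1
i=16: min(r-i=1, Z[2]=0)=0; Z[16]=0
i=17: outside box; Z[17]=0
i=18: outside box; Z[18]=0
i=19: outside box; Z[19]=0
i=20: outside box; Z[20]=0
i=21: outside box; Z[21]=0
i=22: outside box; Z[22]=0
i=23: outside box; Z[23]=0
i=24: outside box; Z[24]=0
i=25: outside box; Z[25]=0
i=26: outside box; Z[26]=0
i=27: outside box; Z[27]=1 grow→box=[27,28)
i=28: outside box; Z[28]=0
i=29: outside box; Z[29]=3 grow→box=[29,32)
i=30: min(r-i=2, Z[1]=1)=1; Z[30]=1
i=31: min(r-i=1, Z[2]=0)=0; Z[31]=0
i=32: outside box; Z[32]=0
i=33: outside box; Z[33]=0
i=34: outside box; Z[34]=0
i=35: outside box; Z[35]=2 grow→box=[35,37)
i=36: min(r-i=1, Z[1]=1)=1; Z[36]=1

[37, 1, 0, 0, 0, 0, 0, 0, 0, 0, 0, 0, 0, 0, 3, 1, 0, 0, 0, 0, 0, 0, 0, 0, 0, 0, 0, 1, 0, 3, 1, 0, 0, 0, 0, 2, 1]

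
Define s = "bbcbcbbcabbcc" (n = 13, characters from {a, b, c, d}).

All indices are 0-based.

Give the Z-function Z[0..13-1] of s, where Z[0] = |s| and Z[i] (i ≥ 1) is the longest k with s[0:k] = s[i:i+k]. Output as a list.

[13, 1, 0, 1, 0, 3, 1, 0, 0, 3, 1, 0, 0]

Z[0]=13
i=1: fresh scan; Z[1]=1 grow→box=[1,2)
i=2: fresh scan; Z[2]=0
i=3: fresh scan; Z[3]=1 grow→box=[3,4)
i=4: fresh scan; Z[4]=0
i=5: fresh scan; Z[5]=3 grow→box=[5,8)
i=6: min(r-i=2, Z[1]=1)=1; Z[6]=1
i=7: min(r-i=1, Z[2]=0)=0; Z[7]=0
i=8: fresh scan; Z[8]=0
i=9: fresh scan; Z[9]=3 grow→box=[9,12)
i=10: min(r-i=2, Z[1]=1)=1; Z[10]=1
i=11: min(r-i=1, Z[2]=0)=0; Z[11]=0
i=12: fresh scan; Z[12]=0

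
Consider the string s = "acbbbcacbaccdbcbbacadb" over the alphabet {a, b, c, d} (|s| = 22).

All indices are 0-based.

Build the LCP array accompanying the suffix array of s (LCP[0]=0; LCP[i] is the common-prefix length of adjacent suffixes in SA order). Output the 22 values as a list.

[0, 2, 3, 2, 1, 0, 1, 3, 1, 2, 2, 1, 2, 0, 2, 1, 2, 3, 1, 1, 0, 2]

rank | idx | suffix
   0 |  17 | acadb
   1 |   6 | acbaccdbcbbacadb
   2 |   0 | acbbbcacbaccdbcbbacadb
   3 |   9 | accdbcbbacadb
   4 |  19 | adb
   5 |  21 | b
   6 |  16 | bacadb
   7 |   8 | baccdbcbbacadb
   8 |  15 | bbacadb
   9 |   2 | bbbcacbaccdbcbbacadb
  10 |   3 | bbcacbaccdbcbbacadb
  11 |   4 | bcacbaccdbcbbacadb
  12 |  13 | bcbbacadb
  13 |   5 | cacbaccdbcbbacadb
  14 |  18 | cadb
  15 |   7 | cbaccdbcbbacadb
  16 |  14 | cbbacadb
  17 |   1 | cbbbcacbaccdbcbbacadb
  18 |  10 | ccdbcbbacadb
  19 |  11 | cdbcbbacadb
  20 |  20 | db
  21 |  12 | dbcbbacadb

SA = [17, 6, 0, 9, 19, 21, 16, 8, 15, 2, 3, 4, 13, 5, 18, 7, 14, 1, 10, 11, 20, 12]
i: (SA[i-1],SA[i]) lcp shared
  1: (17,6) 2 'ac'
  2: (6,0) 3 'acb'
  3: (0,9) 2 'ac'
  4: (9,19) 1 'a'
  5: (19,21) 0 ''
  6: (21,16) 1 'b'
  7: (16,8) 3 'bac'
  8: (8,15) 1 'b'
  9: (15,2) 2 'bb'
  10: (2,3) 2 'bb'
  11: (3,4) 1 'b'
  12: (4,13) 2 'bc'
  13: (13,5) 0 ''
  14: (5,18) 2 'ca'
  15: (18,7) 1 'c'
  16: (7,14) 2 'cb'
  17: (14,1) 3 'cbb'
  18: (1,10) 1 'c'
  19: (10,11) 1 'c'
  20: (11,20) 0 ''
  21: (20,12) 2 'db'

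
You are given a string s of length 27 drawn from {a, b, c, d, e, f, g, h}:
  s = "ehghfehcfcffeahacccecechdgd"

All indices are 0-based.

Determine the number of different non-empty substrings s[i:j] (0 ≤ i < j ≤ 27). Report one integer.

351

sorted suffixes:
  #0 SA[0]=15  'acccecechdgd'
  #1 SA[1]=13  'ahacccecechdgd'
  #2 SA[2]=16  'cccecechdgd'
  #3 SA[3]=17  'ccecechdgd'
  #4 SA[4]=18  'cecechdgd'
  #5 SA[5]=20  'cechdgd'
  #6 SA[6]=7  'cfcffeahacccecechdgd'
  #7 SA[7]=9  'cffeahacccecechdgd'
  #8 SA[8]=22  'chdgd'
  #9 SA[9]=26  'd'
  #10 SA[10]=24  'dgd'
  #11 SA[11]=12  'eahacccecechdgd'
  #12 SA[12]=19  'ecechdgd'
  #13 SA[13]=21  'echdgd'
  #14 SA[14]=5  'ehcfcffeahacccecechdgd'
  #15 SA[15]=0  'ehghfehcfcffeahacccecechdgd'
  #16 SA[16]=8  'fcffeahacccecechdgd'
  #17 SA[17]=11  'feahacccecechdgd'
  #18 SA[18]=4  'fehcfcffeahacccecechdgd'
  #19 SA[19]=10  'ffeahacccecechdgd'
  #20 SA[20]=25  'gd'
  #21 SA[21]=2  'ghfehcfcffeahacccecechdgd'
  #22 SA[22]=14  'hacccecechdgd'
  #23 SA[23]=6  'hcfcffeahacccecechdgd'
  #24 SA[24]=23  'hdgd'
  #25 SA[25]=3  'hfehcfcffeahacccecechdgd'
  #26 SA[26]=1  'hghfehcfcffeahacccecechdgd'

SA = [15, 13, 16, 17, 18, 20, 7, 9, 22, 26, 24, 12, 19, 21, 5, 0, 8, 11, 4, 10, 25, 2, 14, 6, 23, 3, 1]
[i] adj suffixes → lcp
  [1] 15/13 → 1 ('a')
  [2] 13/16 → 0 ('')
  [3] 16/17 → 2 ('cc')
  [4] 17/18 → 1 ('c')
  [5] 18/20 → 3 ('cec')
  [6] 20/7 → 1 ('c')
  [7] 7/9 → 2 ('cf')
  [8] 9/22 → 1 ('c')
  [9] 22/26 → 0 ('')
  [10] 26/24 → 1 ('d')
  [11] 24/12 → 0 ('')
  [12] 12/19 → 1 ('e')
  [13] 19/21 → 2 ('ec')
  [14] 21/5 → 1 ('e')
  [15] 5/0 → 2 ('eh')
  [16] 0/8 → 0 ('')
  [17] 8/11 → 1 ('f')
  [18] 11/4 → 2 ('fe')
  [19] 4/10 → 1 ('f')
  [20] 10/25 → 0 ('')
  [21] 25/2 → 1 ('g')
  [22] 2/14 → 0 ('')
  [23] 14/6 → 1 ('h')
  [24] 6/23 → 1 ('h')
  [25] 23/3 → 1 ('h')
  [26] 3/1 → 1 ('h')

n(n+1)/2 = 27·28/2 = 378
Σ LCP = 0 + 1 + 0 + 2 + 1 + 3 + 1 + 2 + 1 + 0 + 1 + 0 + 1 + 2 + 1 + 2 + 0 + 1 + 2 + 1 + 0 + 1 + 0 + 1 + 1 + 1 + 1 = 27
distinct = 378 − 27 = 351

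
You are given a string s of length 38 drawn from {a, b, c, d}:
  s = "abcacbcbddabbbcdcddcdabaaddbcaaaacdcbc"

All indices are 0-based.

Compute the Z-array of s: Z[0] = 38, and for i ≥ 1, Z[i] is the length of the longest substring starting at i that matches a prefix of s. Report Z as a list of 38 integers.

[38, 0, 0, 1, 0, 0, 0, 0, 0, 0, 2, 0, 0, 0, 0, 0, 0, 0, 0, 0, 0, 2, 0, 1, 1, 0, 0, 0, 0, 1, 1, 1, 1, 0, 0, 0, 0, 0]

Z[0]=38
i=1: i≥r, start 0; Z[1]=0
i=2: i≥r, start 0; Z[2]=0
i=3: i≥r, start 0; Z[3]=1 grow→box=[3,4)
i=4: i≥r, start 0; Z[4]=0
i=5: i≥r, start 0; Z[5]=0
i=6: i≥r, start 0; Z[6]=0
i=7: i≥r, start 0; Z[7]=0
i=8: i≥r, start 0; Z[8]=0
i=9: i≥r, start 0; Z[9]=0
i=10: i≥r, start 0; Z[10]=2 grow→box=[10,12)
i=11: min(r-i=1, Z[1]=0)=0; Z[11]=0
i=12: i≥r, start 0; Z[12]=0
i=13: i≥r, start 0; Z[13]=0
i=14: i≥r, start 0; Z[14]=0
i=15: i≥r, start 0; Z[15]=0
i=16: i≥r, start 0; Z[16]=0
i=17: i≥r, start 0; Z[17]=0
i=18: i≥r, start 0; Z[18]=0
i=19: i≥r, start 0; Z[19]=0
i=20: i≥r, start 0; Z[20]=0
i=21: i≥r, start 0; Z[21]=2 grow→box=[21,23)
i=22: min(r-i=1, Z[1]=0)=0; Z[22]=0
i=23: i≥r, start 0; Z[23]=1 grow→box=[23,24)
i=24: i≥r, start 0; Z[24]=1 grow→box=[24,25)
i=25: i≥r, start 0; Z[25]=0
i=26: i≥r, start 0; Z[26]=0
i=27: i≥r, start 0; Z[27]=0
i=28: i≥r, start 0; Z[28]=0
i=29: i≥r, start 0; Z[29]=1 grow→box=[29,30)
i=30: i≥r, start 0; Z[30]=1 grow→box=[30,31)
i=31: i≥r, start 0; Z[31]=1 grow→box=[31,32)
i=32: i≥r, start 0; Z[32]=1 grow→box=[32,33)
i=33: i≥r, start 0; Z[33]=0
i=34: i≥r, start 0; Z[34]=0
i=35: i≥r, start 0; Z[35]=0
i=36: i≥r, start 0; Z[36]=0
i=37: i≥r, start 0; Z[37]=0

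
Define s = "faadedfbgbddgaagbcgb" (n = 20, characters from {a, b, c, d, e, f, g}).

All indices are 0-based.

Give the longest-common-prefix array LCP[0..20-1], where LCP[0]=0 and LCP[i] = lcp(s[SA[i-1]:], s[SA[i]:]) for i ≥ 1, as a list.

[0, 2, 1, 1, 0, 1, 1, 1, 0, 0, 1, 1, 1, 0, 0, 1, 0, 1, 2, 2]

rank→(start, suffix):
  0 → (1, 'aadedfbgbddgaagbcgb')
  1 → (13, 'aagbcgb')
  2 → (2, 'adedfbgbddgaagbcgb')
  3 → (14, 'agbcgb')
  4 → (19, 'b')
  5 → (16, 'bcgb')
  6 → (9, 'bddgaagbcgb')
  7 → (7, 'bgbddgaagbcgb')
  8 → (17, 'cgb')
  9 → (10, 'ddgaagbcgb')
  10 → (3, 'dedfbgbddgaagbcgb')
  11 → (5, 'dfbgbddgaagbcgb')
  12 → (11, 'dgaagbcgb')
  13 → (4, 'edfbgbddgaagbcgb')
  14 → (0, 'faadedfbgbddgaagbcgb')
  15 → (6, 'fbgbddgaagbcgb')
  16 → (12, 'gaagbcgb')
  17 → (18, 'gb')
  18 → (15, 'gbcgb')
  19 → (8, 'gbddgaagbcgb')

SA = [1, 13, 2, 14, 19, 16, 9, 7, 17, 10, 3, 5, 11, 4, 0, 6, 12, 18, 15, 8]
rank  pair      lcp
   1  s[1:],s[13:]  2  'aa'
   2  s[13:],s[2:]  1  'a'
   3  s[2:],s[14:]  1  'a'
   4  s[14:],s[19:]  0  ''
   5  s[19:],s[16:]  1  'b'
   6  s[16:],s[9:]  1  'b'
   7  s[9:],s[7:]  1  'b'
   8  s[7:],s[17:]  0  ''
   9  s[17:],s[10:]  0  ''
  10  s[10:],s[3:]  1  'd'
  11  s[3:],s[5:]  1  'd'
  12  s[5:],s[11:]  1  'd'
  13  s[11:],s[4:]  0  ''
  14  s[4:],s[0:]  0  ''
  15  s[0:],s[6:]  1  'f'
  16  s[6:],s[12:]  0  ''
  17  s[12:],s[18:]  1  'g'
  18  s[18:],s[15:]  2  'gb'
  19  s[15:],s[8:]  2  'gb'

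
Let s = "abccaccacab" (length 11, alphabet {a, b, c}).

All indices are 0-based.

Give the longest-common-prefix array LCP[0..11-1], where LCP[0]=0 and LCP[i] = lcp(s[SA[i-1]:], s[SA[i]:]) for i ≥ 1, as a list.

rank | idx | suffix
   0 |   9 | ab
   1 |   0 | abccaccacab
   2 |   7 | acab
   3 |   4 | accacab
   4 |  10 | b
   5 |   1 | bccaccacab
   6 |   8 | cab
   7 |   6 | cacab
   8 |   3 | caccacab
   9 |   5 | ccacab
  10 |   2 | ccaccacab

SA = [9, 0, 7, 4, 10, 1, 8, 6, 3, 5, 2]
[i] adj suffixes → lcp
  [1] 9/0 → 2 ('ab')
  [2] 0/7 → 1 ('a')
  [3] 7/4 → 2 ('ac')
  [4] 4/10 → 0 ('')
  [5] 10/1 → 1 ('b')
  [6] 1/8 → 0 ('')
  [7] 8/6 → 2 ('ca')
  [8] 6/3 → 3 ('cac')
  [9] 3/5 → 1 ('c')
  [10] 5/2 → 4 ('ccac')

[0, 2, 1, 2, 0, 1, 0, 2, 3, 1, 4]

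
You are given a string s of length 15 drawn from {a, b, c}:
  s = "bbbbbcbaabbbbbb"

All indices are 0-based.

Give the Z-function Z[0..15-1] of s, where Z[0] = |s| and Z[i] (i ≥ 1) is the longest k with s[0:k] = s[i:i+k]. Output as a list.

Z[0]=15
i=1: outside box; Z[1]=4 grow→box=[1,5)
i=2: min(r-i=3, Z[1]=4)=3; Z[2]=3
i=3: min(r-i=2, Z[2]=3)=2; Z[3]=2
i=4: min(r-i=1, Z[3]=2)=1; Z[4]=1
i=5: outside box; Z[5]=0
i=6: outside box; Z[6]=1 grow→box=[6,7)
i=7: outside box; Z[7]=0
i=8: outside box; Z[8]=0
i=9: outside box; Z[9]=5 grow→box=[9,14)
i=10: min(r-i=4, Z[1]=4)=4; Z[10]=5 grow→box=[10,15)
i=11: min(r-i=4, Z[1]=4)=4; Z[11]=4
i=12: min(r-i=3, Z[2]=3)=3; Z[12]=3
i=13: min(r-i=2, Z[3]=2)=2; Z[13]=2
i=14: min(r-i=1, Z[4]=1)=1; Z[14]=1

[15, 4, 3, 2, 1, 0, 1, 0, 0, 5, 5, 4, 3, 2, 1]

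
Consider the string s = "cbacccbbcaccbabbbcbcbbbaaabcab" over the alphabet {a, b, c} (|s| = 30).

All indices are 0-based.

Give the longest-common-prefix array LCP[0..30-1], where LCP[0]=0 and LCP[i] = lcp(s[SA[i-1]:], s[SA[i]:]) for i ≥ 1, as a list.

[0, 2, 1, 2, 2, 1, 3, 0, 1, 2, 2, 1, 2, 3, 2, 3, 1, 3, 2, 3, 0, 2, 1, 3, 2, 3, 2, 1, 3, 2]

rank→(start, suffix):
  0 → (23, 'aaabcab')
  1 → (24, 'aabcab')
  2 → (28, 'ab')
  3 → (13, 'abbbcbcbbbaaabcab')
  4 → (25, 'abcab')
  5 → (9, 'accbabbbcbcbbbaaabcab')
  6 → (2, 'acccbbcaccbabbbcbcbbbaaabcab')
  7 → (29, 'b')
  8 → (22, 'baaabcab')
  9 → (12, 'babbbcbcbbbaaabcab')
  10 → (1, 'bacccbbcaccbabbbcbcbbbaaabcab')
  11 → (21, 'bbaaabcab')
  12 → (20, 'bbbaaabcab')
  13 → (14, 'bbbcbcbbbaaabcab')
  14 → (6, 'bbcaccbabbbcbcbbbaaabcab')
  15 → (15, 'bbcbcbbbaaabcab')
  16 → (26, 'bcab')
  17 → (7, 'bcaccbabbbcbcbbbaaabcab')
  18 → (18, 'bcbbbaaabcab')
  19 → (16, 'bcbcbbbaaabcab')
  20 → (27, 'cab')
  21 → (8, 'caccbabbbcbcbbbaaabcab')
  22 → (11, 'cbabbbcbcbbbaaabcab')
  23 → (0, 'cbacccbbcaccbabbbcbcbbbaaabcab')
  24 → (19, 'cbbbaaabcab')
  25 → (5, 'cbbcaccbabbbcbcbbbaaabcab')
  26 → (17, 'cbcbbbaaabcab')
  27 → (10, 'ccbabbbcbcbbbaaabcab')
  28 → (4, 'ccbbcaccbabbbcbcbbbaaabcab')
  29 → (3, 'cccbbcaccbabbbcbcbbbaaabcab')

SA = [23, 24, 28, 13, 25, 9, 2, 29, 22, 12, 1, 21, 20, 14, 6, 15, 26, 7, 18, 16, 27, 8, 11, 0, 19, 5, 17, 10, 4, 3]
rank  pair      lcp
   1  s[23:],s[24:]  2  'aa'
   2  s[24:],s[28:]  1  'a'
   3  s[28:],s[13:]  2  'ab'
   4  s[13:],s[25:]  2  'ab'
   5  s[25:],s[9:]  1  'a'
   6  s[9:],s[2:]  3  'acc'
   7  s[2:],s[29:]  0  ''
   8  s[29:],s[22:]  1  'b'
   9  s[22:],s[12:]  2  'ba'
  10  s[12:],s[1:]  2  'ba'
  11  s[1:],s[21:]  1  'b'
  12  s[21:],s[20:]  2  'bb'
  13  s[20:],s[14:]  3  'bbb'
  14  s[14:],s[6:]  2  'bb'
  15  s[6:],s[15:]  3  'bbc'
  16  s[15:],s[26:]  1  'b'
  17  s[26:],s[7:]  3  'bca'
  18  s[7:],s[18:]  2  'bc'
  19  s[18:],s[16:]  3  'bcb'
  20  s[16:],s[27:]  0  ''
  21  s[27:],s[8:]  2  'ca'
  22  s[8:],s[11:]  1  'c'
  23  s[11:],s[0:]  3  'cba'
  24  s[0:],s[19:]  2  'cb'
  25  s[19:],s[5:]  3  'cbb'
  26  s[5:],s[17:]  2  'cb'
  27  s[17:],s[10:]  1  'c'
  28  s[10:],s[4:]  3  'ccb'
  29  s[4:],s[3:]  2  'cc'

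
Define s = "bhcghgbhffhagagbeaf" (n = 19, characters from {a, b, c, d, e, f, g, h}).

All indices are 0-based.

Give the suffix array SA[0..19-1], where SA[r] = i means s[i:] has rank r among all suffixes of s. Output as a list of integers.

rank | idx | suffix
   0 |  17 | af
   1 |  11 | agagbeaf
   2 |  13 | agbeaf
   3 |  15 | beaf
   4 |   0 | bhcghgbhffhagagbeaf
   5 |   6 | bhffhagagbeaf
   6 |   2 | cghgbhffhagagbeaf
   7 |  16 | eaf
   8 |  18 | f
   9 |   8 | ffhagagbeaf
  10 |   9 | fhagagbeaf
  11 |  12 | gagbeaf
  12 |  14 | gbeaf
  13 |   5 | gbhffhagagbeaf
  14 |   3 | ghgbhffhagagbeaf
  15 |  10 | hagagbeaf
  16 |   1 | hcghgbhffhagagbeaf
  17 |   7 | hffhagagbeaf
  18 |   4 | hgbhffhagagbeaf

[17, 11, 13, 15, 0, 6, 2, 16, 18, 8, 9, 12, 14, 5, 3, 10, 1, 7, 4]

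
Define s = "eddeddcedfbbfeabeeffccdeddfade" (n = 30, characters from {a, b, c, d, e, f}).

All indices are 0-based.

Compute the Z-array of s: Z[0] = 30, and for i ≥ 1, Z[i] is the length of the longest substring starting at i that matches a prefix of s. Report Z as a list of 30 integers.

[30, 0, 0, 3, 0, 0, 0, 2, 0, 0, 0, 0, 0, 1, 0, 0, 1, 1, 0, 0, 0, 0, 0, 3, 0, 0, 0, 0, 0, 1]

Z[0]=30
i=1: fresh scan; Z[1]=0
i=2: fresh scan; Z[2]=0
i=3: fresh scan; Z[3]=3 extend→box=[3,6)
i=4: min(r-i=2, Z[1]=0)=0; Z[4]=0
i=5: min(r-i=1, Z[2]=0)=0; Z[5]=0
i=6: fresh scan; Z[6]=0
i=7: fresh scan; Z[7]=2 extend→box=[7,9)
i=8: min(r-i=1, Z[1]=0)=0; Z[8]=0
i=9: fresh scan; Z[9]=0
i=10: fresh scan; Z[10]=0
i=11: fresh scan; Z[11]=0
i=12: fresh scan; Z[12]=0
i=13: fresh scan; Z[13]=1 extend→box=[13,14)
i=14: fresh scan; Z[14]=0
i=15: fresh scan; Z[15]=0
i=16: fresh scan; Z[16]=1 extend→box=[16,17)
i=17: fresh scan; Z[17]=1 extend→box=[17,18)
i=18: fresh scan; Z[18]=0
i=19: fresh scan; Z[19]=0
i=20: fresh scan; Z[20]=0
i=21: fresh scan; Z[21]=0
i=22: fresh scan; Z[22]=0
i=23: fresh scan; Z[23]=3 extend→box=[23,26)
i=24: min(r-i=2, Z[1]=0)=0; Z[24]=0
i=25: min(r-i=1, Z[2]=0)=0; Z[25]=0
i=26: fresh scan; Z[26]=0
i=27: fresh scan; Z[27]=0
i=28: fresh scan; Z[28]=0
i=29: fresh scan; Z[29]=1 extend→box=[29,30)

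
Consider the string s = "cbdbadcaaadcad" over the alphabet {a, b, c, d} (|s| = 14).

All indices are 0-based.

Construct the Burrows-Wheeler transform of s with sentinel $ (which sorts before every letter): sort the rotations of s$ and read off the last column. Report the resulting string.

dcacbadcdd$abaa

rank  rotation         last
    0  $cbdbadcaaadcad  d
    1  aaadcad$cbdbadc  c
    2  aadcad$cbdbadca  a
    3  ad$cbdbadcaaadc  c
    4  adcaaadcad$cbdb  b
    5  adcad$cbdbadcaa  a
    6  badcaaadcad$cbd  d
    7  bdbadcaaadcad$c  c
    8  caaadcad$cbdbad  d
    9  cad$cbdbadcaaad  d
   10  cbdbadcaaadcad$  $
   11  d$cbdbadcaaadca  a
   12  dbadcaaadcad$cb  b
   13  dcaaadcad$cbdba  a
   14  dcad$cbdbadcaaa  a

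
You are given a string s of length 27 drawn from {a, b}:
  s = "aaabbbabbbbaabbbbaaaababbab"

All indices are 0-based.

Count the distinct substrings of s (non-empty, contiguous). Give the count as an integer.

297

rank | idx | suffix
   0 |  17 | aaaababbab
   1 |  18 | aaababbab
   2 |   0 | aaabbbabbbbaabbbbaaaababbab
   3 |  19 | aababbab
   4 |   1 | aabbbabbbbaabbbbaaaababbab
   5 |  11 | aabbbbaaaababbab
   6 |  25 | ab
   7 |  20 | ababbab
   8 |  22 | abbab
   9 |   2 | abbbabbbbaabbbbaaaababbab
  10 |  12 | abbbbaaaababbab
  11 |   6 | abbbbaabbbbaaaababbab
  12 |  26 | b
  13 |  16 | baaaababbab
  14 |  10 | baabbbbaaaababbab
  15 |  24 | bab
  16 |  21 | babbab
  17 |   5 | babbbbaabbbbaaaababbab
  18 |  15 | bbaaaababbab
  19 |   9 | bbaabbbbaaaababbab
  20 |  23 | bbab
  21 |   4 | bbabbbbaabbbbaaaababbab
  22 |  14 | bbbaaaababbab
  23 |   8 | bbbaabbbbaaaababbab
  24 |   3 | bbbabbbbaabbbbaaaababbab
  25 |  13 | bbbbaaaababbab
  26 |   7 | bbbbaabbbbaaaababbab

SA = [17, 18, 0, 19, 1, 11, 25, 20, 22, 2, 12, 6, 26, 16, 10, 24, 21, 5, 15, 9, 23, 4, 14, 8, 3, 13, 7]
rank  pair      lcp
   1  s[17:],s[18:]  3  'aaa'
   2  s[18:],s[0:]  4  'aaab'
   3  s[0:],s[19:]  2  'aa'
   4  s[19:],s[1:]  3  'aab'
   5  s[1:],s[11:]  5  'aabbb'
   6  s[11:],s[25:]  1  'a'
   7  s[25:],s[20:]  2  'ab'
   8  s[20:],s[22:]  2  'ab'
   9  s[22:],s[2:]  3  'abb'
  10  s[2:],s[12:]  4  'abbb'
  11  s[12:],s[6:]  7  'abbbbaa'
  12  s[6:],s[26:]  0  ''
  13  s[26:],s[16:]  1  'b'
  14  s[16:],s[10:]  3  'baa'
  15  s[10:],s[24:]  2  'ba'
  16  s[24:],s[21:]  3  'bab'
  17  s[21:],s[5:]  4  'babb'
  18  s[5:],s[15:]  1  'b'
  19  s[15:],s[9:]  4  'bbaa'
  20  s[9:],s[23:]  3  'bba'
  21  s[23:],s[4:]  4  'bbab'
  22  s[4:],s[14:]  2  'bb'
  23  s[14:],s[8:]  5  'bbbaa'
  24  s[8:],s[3:]  4  'bbba'
  25  s[3:],s[13:]  3  'bbb'
  26  s[13:],s[7:]  6  'bbbbaa'

n(n+1)/2 = 27·28/2 = 378
Σ LCP = 0 + 3 + 4 + 2 + 3 + 5 + 1 + 2 + 2 + 3 + 4 + 7 + 0 + 1 + 3 + 2 + 3 + 4 + 1 + 4 + 3 + 4 + 2 + 5 + 4 + 3 + 6 = 81
distinct = 378 − 81 = 297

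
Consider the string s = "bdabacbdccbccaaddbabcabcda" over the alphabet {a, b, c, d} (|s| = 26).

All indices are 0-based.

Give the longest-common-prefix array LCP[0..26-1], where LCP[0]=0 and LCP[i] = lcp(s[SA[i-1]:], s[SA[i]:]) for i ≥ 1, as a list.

[0, 1, 1, 2, 3, 1, 1, 0, 2, 1, 2, 2, 1, 2, 0, 2, 1, 2, 1, 2, 1, 0, 2, 1, 1, 1]

sorted suffixes:
  #0 SA[0]=25  'a'
  #1 SA[1]=13  'aaddbabcabcda'
  #2 SA[2]=2  'abacbdccbccaaddbabcabcda'
  #3 SA[3]=18  'abcabcda'
  #4 SA[4]=21  'abcda'
  #5 SA[5]=4  'acbdccbccaaddbabcabcda'
  #6 SA[6]=14  'addbabcabcda'
  #7 SA[7]=17  'babcabcda'
  #8 SA[8]=3  'bacbdccbccaaddbabcabcda'
  #9 SA[9]=19  'bcabcda'
  #10 SA[10]=10  'bccaaddbabcabcda'
  #11 SA[11]=22  'bcda'
  #12 SA[12]=0  'bdabacbdccbccaaddbabcabcda'
  #13 SA[13]=6  'bdccbccaaddbabcabcda'
  #14 SA[14]=12  'caaddbabcabcda'
  #15 SA[15]=20  'cabcda'
  #16 SA[16]=9  'cbccaaddbabcabcda'
  #17 SA[17]=5  'cbdccbccaaddbabcabcda'
  #18 SA[18]=11  'ccaaddbabcabcda'
  #19 SA[19]=8  'ccbccaaddbabcabcda'
  #20 SA[20]=23  'cda'
  #21 SA[21]=24  'da'
  #22 SA[22]=1  'dabacbdccbccaaddbabcabcda'
  #23 SA[23]=16  'dbabcabcda'
  #24 SA[24]=7  'dccbccaaddbabcabcda'
  #25 SA[25]=15  'ddbabcabcda'

SA = [25, 13, 2, 18, 21, 4, 14, 17, 3, 19, 10, 22, 0, 6, 12, 20, 9, 5, 11, 8, 23, 24, 1, 16, 7, 15]
[i] adj suffixes → lcp
  [1] 25/13 → 1 ('a')
  [2] 13/2 → 1 ('a')
  [3] 2/18 → 2 ('ab')
  [4] 18/21 → 3 ('abc')
  [5] 21/4 → 1 ('a')
  [6] 4/14 → 1 ('a')
  [7] 14/17 → 0 ('')
  [8] 17/3 → 2 ('ba')
  [9] 3/19 → 1 ('b')
  [10] 19/10 → 2 ('bc')
  [11] 10/22 → 2 ('bc')
  [12] 22/0 → 1 ('b')
  [13] 0/6 → 2 ('bd')
  [14] 6/12 → 0 ('')
  [15] 12/20 → 2 ('ca')
  [16] 20/9 → 1 ('c')
  [17] 9/5 → 2 ('cb')
  [18] 5/11 → 1 ('c')
  [19] 11/8 → 2 ('cc')
  [20] 8/23 → 1 ('c')
  [21] 23/24 → 0 ('')
  [22] 24/1 → 2 ('da')
  [23] 1/16 → 1 ('d')
  [24] 16/7 → 1 ('d')
  [25] 7/15 → 1 ('d')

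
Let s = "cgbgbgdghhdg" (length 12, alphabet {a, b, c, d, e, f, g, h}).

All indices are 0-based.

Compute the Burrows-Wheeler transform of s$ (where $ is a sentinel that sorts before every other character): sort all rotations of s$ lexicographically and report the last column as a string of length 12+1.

rank  rotation       last
    0  $cgbgbgdghhdg  g
    1  bgbgdghhdg$cg  g
    2  bgdghhdg$cgbg  g
    3  cgbgbgdghhdg$  $
    4  dg$cgbgbgdghh  h
    5  dghhdg$cgbgbg  g
    6  g$cgbgbgdghhd  d
    7  gbgbgdghhdg$c  c
    8  gbgdghhdg$cgb  b
    9  gdghhdg$cgbgb  b
   10  ghhdg$cgbgbgd  d
   11  hdg$cgbgbgdgh  h
   12  hhdg$cgbgbgdg  g

ggg$hgdcbbdhg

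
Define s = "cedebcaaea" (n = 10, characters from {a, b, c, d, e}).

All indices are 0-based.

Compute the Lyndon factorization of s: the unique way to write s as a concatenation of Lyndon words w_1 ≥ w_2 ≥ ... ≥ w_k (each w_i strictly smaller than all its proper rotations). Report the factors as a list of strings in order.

["cede", "bc", "aae", "a"]

emit factor 1: 'cede' (i=0, period=4)
emit factor 2: 'bc' (i=4, period=2)
emit factor 3: 'aae' (i=6, period=3)
emit factor 4: 'a' (i=9, period=1)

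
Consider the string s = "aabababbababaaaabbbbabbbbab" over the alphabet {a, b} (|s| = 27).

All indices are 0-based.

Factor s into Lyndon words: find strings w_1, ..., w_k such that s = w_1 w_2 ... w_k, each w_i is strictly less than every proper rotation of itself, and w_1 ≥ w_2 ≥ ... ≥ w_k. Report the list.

["aabababbabab", "aaaabbbbabbbbab"]

emit factor 1: 'aabababbabab' (i=0, period=12)
emit factor 2: 'aaaabbbbabbbbab' (i=12, period=15)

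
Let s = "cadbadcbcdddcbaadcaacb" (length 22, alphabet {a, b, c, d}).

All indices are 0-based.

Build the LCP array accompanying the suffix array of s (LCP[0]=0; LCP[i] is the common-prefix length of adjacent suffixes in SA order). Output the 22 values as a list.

rank | idx | suffix
   0 |  18 | aacb
   1 |  14 | aadcaacb
   2 |  19 | acb
   3 |   1 | adbadcbcdddcbaadcaacb
   4 |  15 | adcaacb
   5 |   4 | adcbcdddcbaadcaacb
   6 |  21 | b
   7 |  13 | baadcaacb
   8 |   3 | badcbcdddcbaadcaacb
   9 |   7 | bcdddcbaadcaacb
  10 |  17 | caacb
  11 |   0 | cadbadcbcdddcbaadcaacb
  12 |  20 | cb
  13 |  12 | cbaadcaacb
  14 |   6 | cbcdddcbaadcaacb
  15 |   8 | cdddcbaadcaacb
  16 |   2 | dbadcbcdddcbaadcaacb
  17 |  16 | dcaacb
  18 |  11 | dcbaadcaacb
  19 |   5 | dcbcdddcbaadcaacb
  20 |  10 | ddcbaadcaacb
  21 |   9 | dddcbaadcaacb

SA = [18, 14, 19, 1, 15, 4, 21, 13, 3, 7, 17, 0, 20, 12, 6, 8, 2, 16, 11, 5, 10, 9]
i: (SA[i-1],SA[i]) lcp shared
  1: (18,14) 2 'aa'
  2: (14,19) 1 'a'
  3: (19,1) 1 'a'
  4: (1,15) 2 'ad'
  5: (15,4) 3 'adc'
  6: (4,21) 0 ''
  7: (21,13) 1 'b'
  8: (13,3) 2 'ba'
  9: (3,7) 1 'b'
  10: (7,17) 0 ''
  11: (17,0) 2 'ca'
  12: (0,20) 1 'c'
  13: (20,12) 2 'cb'
  14: (12,6) 2 'cb'
  15: (6,8) 1 'c'
  16: (8,2) 0 ''
  17: (2,16) 1 'd'
  18: (16,11) 2 'dc'
  19: (11,5) 3 'dcb'
  20: (5,10) 1 'd'
  21: (10,9) 2 'dd'

[0, 2, 1, 1, 2, 3, 0, 1, 2, 1, 0, 2, 1, 2, 2, 1, 0, 1, 2, 3, 1, 2]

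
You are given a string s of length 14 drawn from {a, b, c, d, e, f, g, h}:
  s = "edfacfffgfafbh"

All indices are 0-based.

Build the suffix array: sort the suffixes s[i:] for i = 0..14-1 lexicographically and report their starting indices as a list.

rank | idx | suffix
   0 |   3 | acfffgfafbh
   1 |  10 | afbh
   2 |  12 | bh
   3 |   4 | cfffgfafbh
   4 |   1 | dfacfffgfafbh
   5 |   0 | edfacfffgfafbh
   6 |   2 | facfffgfafbh
   7 |   9 | fafbh
   8 |  11 | fbh
   9 |   5 | fffgfafbh
  10 |   6 | ffgfafbh
  11 |   7 | fgfafbh
  12 |   8 | gfafbh
  13 |  13 | h

[3, 10, 12, 4, 1, 0, 2, 9, 11, 5, 6, 7, 8, 13]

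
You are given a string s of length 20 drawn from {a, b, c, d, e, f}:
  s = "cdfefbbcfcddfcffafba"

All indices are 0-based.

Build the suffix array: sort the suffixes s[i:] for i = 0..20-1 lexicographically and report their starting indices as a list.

rank→(start, suffix):
  0 → (19, 'a')
  1 → (16, 'afba')
  2 → (18, 'ba')
  3 → (5, 'bbcfcddfcffafba')
  4 → (6, 'bcfcddfcffafba')
  5 → (9, 'cddfcffafba')
  6 → (0, 'cdfefbbcfcddfcffafba')
  7 → (7, 'cfcddfcffafba')
  8 → (13, 'cffafba')
  9 → (10, 'ddfcffafba')
  10 → (11, 'dfcffafba')
  11 → (1, 'dfefbbcfcddfcffafba')
  12 → (3, 'efbbcfcddfcffafba')
  13 → (15, 'fafba')
  14 → (17, 'fba')
  15 → (4, 'fbbcfcddfcffafba')
  16 → (8, 'fcddfcffafba')
  17 → (12, 'fcffafba')
  18 → (2, 'fefbbcfcddfcffafba')
  19 → (14, 'ffafba')

[19, 16, 18, 5, 6, 9, 0, 7, 13, 10, 11, 1, 3, 15, 17, 4, 8, 12, 2, 14]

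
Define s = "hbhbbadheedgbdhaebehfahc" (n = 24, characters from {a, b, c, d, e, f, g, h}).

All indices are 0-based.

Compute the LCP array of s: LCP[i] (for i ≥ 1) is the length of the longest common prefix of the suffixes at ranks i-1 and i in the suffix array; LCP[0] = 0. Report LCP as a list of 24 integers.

rank | idx | suffix
   0 |   5 | adheedgbdhaebehfahc
   1 |  15 | aebehfahc
   2 |  21 | ahc
   3 |   4 | badheedgbdhaebehfahc
   4 |   3 | bbadheedgbdhaebehfahc
   5 |  12 | bdhaebehfahc
   6 |  17 | behfahc
   7 |   1 | bhbbadheedgbdhaebehfahc
   8 |  23 | c
   9 |  10 | dgbdhaebehfahc
  10 |  13 | dhaebehfahc
  11 |   6 | dheedgbdhaebehfahc
  12 |  16 | ebehfahc
  13 |   9 | edgbdhaebehfahc
  14 |   8 | eedgbdhaebehfahc
  15 |  18 | ehfahc
  16 |  20 | fahc
  17 |  11 | gbdhaebehfahc
  18 |  14 | haebehfahc
  19 |   2 | hbbadheedgbdhaebehfahc
  20 |   0 | hbhbbadheedgbdhaebehfahc
  21 |  22 | hc
  22 |   7 | heedgbdhaebehfahc
  23 |  19 | hfahc

SA = [5, 15, 21, 4, 3, 12, 17, 1, 23, 10, 13, 6, 16, 9, 8, 18, 20, 11, 14, 2, 0, 22, 7, 19]
[i] adj suffixes → lcp
  [1] 5/15 → 1 ('a')
  [2] 15/21 → 1 ('a')
  [3] 21/4 → 0 ('')
  [4] 4/3 → 1 ('b')
  [5] 3/12 → 1 ('b')
  [6] 12/17 → 1 ('b')
  [7] 17/1 → 1 ('b')
  [8] 1/23 → 0 ('')
  [9] 23/10 → 0 ('')
  [10] 10/13 → 1 ('d')
  [11] 13/6 → 2 ('dh')
  [12] 6/16 → 0 ('')
  [13] 16/9 → 1 ('e')
  [14] 9/8 → 1 ('e')
  [15] 8/18 → 1 ('e')
  [16] 18/20 → 0 ('')
  [17] 20/11 → 0 ('')
  [18] 11/14 → 0 ('')
  [19] 14/2 → 1 ('h')
  [20] 2/0 → 2 ('hb')
  [21] 0/22 → 1 ('h')
  [22] 22/7 → 1 ('h')
  [23] 7/19 → 1 ('h')

[0, 1, 1, 0, 1, 1, 1, 1, 0, 0, 1, 2, 0, 1, 1, 1, 0, 0, 0, 1, 2, 1, 1, 1]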